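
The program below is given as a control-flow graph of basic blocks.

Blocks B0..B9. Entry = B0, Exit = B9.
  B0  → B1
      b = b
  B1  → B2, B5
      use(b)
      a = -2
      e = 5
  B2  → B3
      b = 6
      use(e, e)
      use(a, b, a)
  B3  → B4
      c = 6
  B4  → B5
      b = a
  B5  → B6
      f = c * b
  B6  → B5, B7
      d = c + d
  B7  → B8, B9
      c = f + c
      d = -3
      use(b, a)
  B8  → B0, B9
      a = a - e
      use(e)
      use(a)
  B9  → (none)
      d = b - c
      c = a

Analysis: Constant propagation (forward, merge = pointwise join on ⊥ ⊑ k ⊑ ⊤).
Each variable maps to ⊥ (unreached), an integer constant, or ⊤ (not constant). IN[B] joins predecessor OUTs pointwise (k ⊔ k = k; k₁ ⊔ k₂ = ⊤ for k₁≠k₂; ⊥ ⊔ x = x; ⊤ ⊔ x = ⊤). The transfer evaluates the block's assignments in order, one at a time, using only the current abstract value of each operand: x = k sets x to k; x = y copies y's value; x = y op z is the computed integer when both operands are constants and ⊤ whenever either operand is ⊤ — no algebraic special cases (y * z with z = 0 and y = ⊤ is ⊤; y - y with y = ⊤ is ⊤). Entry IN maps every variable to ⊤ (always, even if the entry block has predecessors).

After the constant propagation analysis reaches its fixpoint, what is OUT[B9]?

Fixpoint table:
  B0:  IN=(all ⊤)  OUT=(all ⊤)
  B1:  IN=(all ⊤)  OUT={a:-2, e:5; rest ⊤}
  B2:  IN={a:-2, e:5; rest ⊤}  OUT={a:-2, b:6, e:5; rest ⊤}
  B3:  IN={a:-2, b:6, e:5; rest ⊤}  OUT={a:-2, b:6, c:6, e:5; rest ⊤}
  B4:  IN={a:-2, b:6, c:6, e:5; rest ⊤}  OUT={a:-2, b:-2, c:6, e:5; rest ⊤}
  B5:  IN={a:-2, e:5; rest ⊤}  OUT={a:-2, e:5; rest ⊤}
  B6:  IN={a:-2, e:5; rest ⊤}  OUT={a:-2, e:5; rest ⊤}
  B7:  IN={a:-2, e:5; rest ⊤}  OUT={a:-2, d:-3, e:5; rest ⊤}
  B8:  IN={a:-2, d:-3, e:5; rest ⊤}  OUT={a:-7, d:-3, e:5; rest ⊤}
  B9:  IN={d:-3, e:5; rest ⊤}  OUT={e:5; rest ⊤}

Merge at B9: IN[B9] = OUT[B7] ⊔ OUT[B8] = {a: ⊤, b: ⊤, c: ⊤, d: -3, e: 5, f: ⊤}
Applying B9's transfer function to that IN value gives OUT[B9] (row B9 above).

Answer: {a: ⊤, b: ⊤, c: ⊤, d: ⊤, e: 5, f: ⊤}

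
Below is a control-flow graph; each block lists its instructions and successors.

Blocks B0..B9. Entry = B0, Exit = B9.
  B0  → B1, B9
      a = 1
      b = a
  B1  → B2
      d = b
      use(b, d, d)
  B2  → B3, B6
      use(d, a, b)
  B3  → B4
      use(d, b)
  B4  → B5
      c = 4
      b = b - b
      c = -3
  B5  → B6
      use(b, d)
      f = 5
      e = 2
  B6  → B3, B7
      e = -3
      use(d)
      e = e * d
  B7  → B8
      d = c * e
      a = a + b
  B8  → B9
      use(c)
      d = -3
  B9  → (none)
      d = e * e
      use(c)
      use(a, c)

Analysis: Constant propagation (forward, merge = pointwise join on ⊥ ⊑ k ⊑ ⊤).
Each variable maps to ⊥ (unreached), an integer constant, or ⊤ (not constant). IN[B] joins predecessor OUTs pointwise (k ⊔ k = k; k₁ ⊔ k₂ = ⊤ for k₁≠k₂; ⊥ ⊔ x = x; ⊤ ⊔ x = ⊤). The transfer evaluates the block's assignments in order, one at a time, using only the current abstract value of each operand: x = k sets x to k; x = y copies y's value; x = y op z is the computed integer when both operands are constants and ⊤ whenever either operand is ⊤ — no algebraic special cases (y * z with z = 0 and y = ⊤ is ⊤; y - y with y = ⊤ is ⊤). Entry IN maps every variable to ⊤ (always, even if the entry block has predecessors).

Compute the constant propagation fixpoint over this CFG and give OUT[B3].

Answer: {a: 1, b: ⊤, c: ⊤, d: 1, e: ⊤, f: ⊤}

Working:
Converged values:
  B0:   IN=(all ⊤)   OUT={a:1, b:1; rest ⊤}
  B1:   IN={a:1, b:1; rest ⊤}   OUT={a:1, b:1, d:1; rest ⊤}
  B2:   IN={a:1, b:1, d:1; rest ⊤}   OUT={a:1, b:1, d:1; rest ⊤}
  B3:   IN={a:1, d:1; rest ⊤}   OUT={a:1, d:1; rest ⊤}
  B4:   IN={a:1, d:1; rest ⊤}   OUT={a:1, c:-3, d:1; rest ⊤}
  B5:   IN={a:1, c:-3, d:1; rest ⊤}   OUT={a:1, c:-3, d:1, e:2, f:5; rest ⊤}
  B6:   IN={a:1, d:1; rest ⊤}   OUT={a:1, d:1, e:-3; rest ⊤}
  B7:   IN={a:1, d:1, e:-3; rest ⊤}   OUT={e:-3; rest ⊤}
  B8:   IN={e:-3; rest ⊤}   OUT={d:-3, e:-3; rest ⊤}
  B9:   IN=(all ⊤)   OUT=(all ⊤)

Merge at B3: IN[B3] = OUT[B2] ⊔ OUT[B6] = {a: 1, b: ⊤, c: ⊤, d: 1, e: ⊤, f: ⊤}
Applying B3's transfer function to that IN value gives OUT[B3] (row B3 above).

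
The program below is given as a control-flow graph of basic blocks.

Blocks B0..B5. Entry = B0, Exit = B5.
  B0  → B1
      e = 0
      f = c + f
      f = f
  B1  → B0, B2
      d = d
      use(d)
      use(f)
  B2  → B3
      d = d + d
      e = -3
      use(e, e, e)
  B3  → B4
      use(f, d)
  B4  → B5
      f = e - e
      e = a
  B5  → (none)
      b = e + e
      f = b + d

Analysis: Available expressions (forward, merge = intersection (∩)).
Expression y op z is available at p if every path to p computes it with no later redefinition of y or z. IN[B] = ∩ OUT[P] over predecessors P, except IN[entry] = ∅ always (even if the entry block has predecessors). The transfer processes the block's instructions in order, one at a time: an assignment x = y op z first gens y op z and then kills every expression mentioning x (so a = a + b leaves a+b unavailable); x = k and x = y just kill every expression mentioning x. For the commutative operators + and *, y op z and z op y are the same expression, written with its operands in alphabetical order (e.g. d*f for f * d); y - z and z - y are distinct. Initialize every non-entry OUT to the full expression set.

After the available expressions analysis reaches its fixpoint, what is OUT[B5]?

Answer: {b+d, e+e}

Working:
Fixpoint table:
  B0: | IN={} | OUT={}
  B1: | IN={} | OUT={}
  B2: | IN={} | OUT={}
  B3: | IN={} | OUT={}
  B4: | IN={} | OUT={}
  B5: | IN={} | OUT={b+d, e+e}

Merge at B5: IN[B5] = OUT[B4] = {}
Applying B5's transfer function to that IN value gives OUT[B5] (row B5 above).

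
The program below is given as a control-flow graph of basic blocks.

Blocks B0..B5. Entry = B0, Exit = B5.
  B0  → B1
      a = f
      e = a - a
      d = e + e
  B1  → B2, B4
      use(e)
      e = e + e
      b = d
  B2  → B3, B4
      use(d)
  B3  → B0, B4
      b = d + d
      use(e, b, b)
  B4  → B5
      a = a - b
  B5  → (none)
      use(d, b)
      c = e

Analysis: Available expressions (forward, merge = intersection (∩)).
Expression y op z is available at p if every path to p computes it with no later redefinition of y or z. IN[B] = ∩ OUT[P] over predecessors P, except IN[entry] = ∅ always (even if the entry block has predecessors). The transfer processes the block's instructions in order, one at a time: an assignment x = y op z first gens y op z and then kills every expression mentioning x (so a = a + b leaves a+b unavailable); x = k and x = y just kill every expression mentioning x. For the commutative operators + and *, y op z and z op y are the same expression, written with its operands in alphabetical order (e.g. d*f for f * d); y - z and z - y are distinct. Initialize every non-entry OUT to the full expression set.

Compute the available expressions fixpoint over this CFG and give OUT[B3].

Per-block solution:
  B0:   IN={}   OUT={a-a, e+e}
  B1:   IN={a-a, e+e}   OUT={a-a}
  B2:   IN={a-a}   OUT={a-a}
  B3:   IN={a-a}   OUT={a-a, d+d}
  B4:   IN={a-a}   OUT={}
  B5:   IN={}   OUT={}

Merge at B3: IN[B3] = OUT[B2] = {a-a}
Applying B3's transfer function to that IN value gives OUT[B3] (row B3 above).

Answer: {a-a, d+d}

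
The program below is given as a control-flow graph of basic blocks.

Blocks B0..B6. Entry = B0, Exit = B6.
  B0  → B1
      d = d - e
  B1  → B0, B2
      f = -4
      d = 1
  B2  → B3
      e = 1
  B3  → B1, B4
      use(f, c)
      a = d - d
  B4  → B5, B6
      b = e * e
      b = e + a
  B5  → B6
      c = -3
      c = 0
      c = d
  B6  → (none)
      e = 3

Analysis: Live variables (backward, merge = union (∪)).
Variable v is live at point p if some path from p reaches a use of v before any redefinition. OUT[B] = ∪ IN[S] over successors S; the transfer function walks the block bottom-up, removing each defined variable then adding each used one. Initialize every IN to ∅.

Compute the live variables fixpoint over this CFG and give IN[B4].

Answer: {a, d, e}

Derivation:
Converged values:
  B0:   IN={c, d, e}   OUT={c, e}
  B1:   IN={c, e}   OUT={c, d, e, f}
  B2:   IN={c, d, f}   OUT={c, d, e, f}
  B3:   IN={c, d, e, f}   OUT={a, c, d, e}
  B4:   IN={a, d, e}   OUT={d}
  B5:   IN={d}   OUT={}
  B6:   IN={}   OUT={}

Merge at B4: OUT[B4] = IN[B5] ⊔ IN[B6] = {d}
Applying B4's transfer function to that OUT value gives IN[B4] (row B4 above).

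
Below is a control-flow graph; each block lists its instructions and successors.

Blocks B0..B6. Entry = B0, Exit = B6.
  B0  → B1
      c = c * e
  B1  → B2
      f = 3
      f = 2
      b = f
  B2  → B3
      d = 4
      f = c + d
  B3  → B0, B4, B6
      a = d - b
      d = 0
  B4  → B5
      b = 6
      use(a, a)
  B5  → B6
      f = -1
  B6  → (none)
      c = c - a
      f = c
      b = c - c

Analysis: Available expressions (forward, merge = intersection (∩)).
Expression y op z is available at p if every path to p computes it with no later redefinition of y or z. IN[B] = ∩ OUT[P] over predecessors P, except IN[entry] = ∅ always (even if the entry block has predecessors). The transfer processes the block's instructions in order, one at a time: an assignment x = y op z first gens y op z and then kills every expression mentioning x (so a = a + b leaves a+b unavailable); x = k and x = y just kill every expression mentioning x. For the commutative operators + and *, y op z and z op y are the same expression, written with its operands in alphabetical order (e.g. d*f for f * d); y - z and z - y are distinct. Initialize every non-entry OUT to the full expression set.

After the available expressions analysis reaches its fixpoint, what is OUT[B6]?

Answer: {c-c}

Trace:
Per-block solution:
  B0:   IN={}   OUT={}
  B1:   IN={}   OUT={}
  B2:   IN={}   OUT={c+d}
  B3:   IN={c+d}   OUT={}
  B4:   IN={}   OUT={}
  B5:   IN={}   OUT={}
  B6:   IN={}   OUT={c-c}

Merge at B6: IN[B6] = OUT[B3] ∩ OUT[B5] = {}
Applying B6's transfer function to that IN value gives OUT[B6] (row B6 above).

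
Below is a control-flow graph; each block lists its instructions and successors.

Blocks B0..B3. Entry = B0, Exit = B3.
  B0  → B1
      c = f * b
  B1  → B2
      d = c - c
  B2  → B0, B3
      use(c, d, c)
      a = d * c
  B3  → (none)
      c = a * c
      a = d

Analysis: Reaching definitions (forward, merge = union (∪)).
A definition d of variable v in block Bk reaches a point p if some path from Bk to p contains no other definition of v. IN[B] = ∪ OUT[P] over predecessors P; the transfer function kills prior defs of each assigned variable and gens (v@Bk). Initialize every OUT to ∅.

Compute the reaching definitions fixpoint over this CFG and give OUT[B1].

Answer: {a@B2, c@B0, d@B1}

Trace:
Per-block solution:
  B0:   IN={a@B2, c@B0, d@B1}   OUT={a@B2, c@B0, d@B1}
  B1:   IN={a@B2, c@B0, d@B1}   OUT={a@B2, c@B0, d@B1}
  B2:   IN={a@B2, c@B0, d@B1}   OUT={a@B2, c@B0, d@B1}
  B3:   IN={a@B2, c@B0, d@B1}   OUT={a@B3, c@B3, d@B1}

Merge at B1: IN[B1] = OUT[B0] = {a@B2, c@B0, d@B1}
Applying B1's transfer function to that IN value gives OUT[B1] (row B1 above).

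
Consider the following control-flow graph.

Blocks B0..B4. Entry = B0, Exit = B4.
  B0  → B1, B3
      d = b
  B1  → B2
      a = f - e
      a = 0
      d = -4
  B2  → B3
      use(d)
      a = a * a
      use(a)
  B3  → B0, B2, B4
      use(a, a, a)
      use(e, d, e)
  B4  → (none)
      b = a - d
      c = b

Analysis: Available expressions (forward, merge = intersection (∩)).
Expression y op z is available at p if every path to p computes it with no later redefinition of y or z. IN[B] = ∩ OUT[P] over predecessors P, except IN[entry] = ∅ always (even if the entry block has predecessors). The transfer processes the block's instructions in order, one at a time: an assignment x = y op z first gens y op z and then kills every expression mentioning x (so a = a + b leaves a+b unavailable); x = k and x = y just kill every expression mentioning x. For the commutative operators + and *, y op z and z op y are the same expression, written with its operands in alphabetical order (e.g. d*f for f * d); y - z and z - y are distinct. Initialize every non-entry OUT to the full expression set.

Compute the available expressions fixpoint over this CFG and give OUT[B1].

Converged values:
  B0:   IN={}   OUT={}
  B1:   IN={}   OUT={f-e}
  B2:   IN={}   OUT={}
  B3:   IN={}   OUT={}
  B4:   IN={}   OUT={a-d}

Merge at B1: IN[B1] = OUT[B0] = {}
Applying B1's transfer function to that IN value gives OUT[B1] (row B1 above).

Answer: {f-e}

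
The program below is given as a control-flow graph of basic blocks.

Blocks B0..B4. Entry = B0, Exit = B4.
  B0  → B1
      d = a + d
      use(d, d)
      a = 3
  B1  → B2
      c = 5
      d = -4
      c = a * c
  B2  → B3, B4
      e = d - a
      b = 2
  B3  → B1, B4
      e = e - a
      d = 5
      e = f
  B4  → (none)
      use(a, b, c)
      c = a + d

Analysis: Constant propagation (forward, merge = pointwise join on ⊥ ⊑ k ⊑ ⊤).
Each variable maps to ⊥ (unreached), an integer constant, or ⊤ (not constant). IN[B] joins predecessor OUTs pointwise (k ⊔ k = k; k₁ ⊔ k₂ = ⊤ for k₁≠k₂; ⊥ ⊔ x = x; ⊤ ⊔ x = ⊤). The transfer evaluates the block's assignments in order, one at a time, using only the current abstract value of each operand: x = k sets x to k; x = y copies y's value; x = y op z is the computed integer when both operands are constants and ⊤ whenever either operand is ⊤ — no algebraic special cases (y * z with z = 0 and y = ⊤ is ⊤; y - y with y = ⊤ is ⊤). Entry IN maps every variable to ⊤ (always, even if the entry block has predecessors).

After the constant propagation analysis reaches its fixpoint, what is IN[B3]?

Answer: {a: 3, b: 2, c: 15, d: -4, e: -7, f: ⊤}

Working:
Per-block solution:
  B0:   IN=(all ⊤)   OUT={a:3; rest ⊤}
  B1:   IN={a:3; rest ⊤}   OUT={a:3, c:15, d:-4; rest ⊤}
  B2:   IN={a:3, c:15, d:-4; rest ⊤}   OUT={a:3, b:2, c:15, d:-4, e:-7; rest ⊤}
  B3:   IN={a:3, b:2, c:15, d:-4, e:-7; rest ⊤}   OUT={a:3, b:2, c:15, d:5; rest ⊤}
  B4:   IN={a:3, b:2, c:15; rest ⊤}   OUT={a:3, b:2; rest ⊤}

Merge at B3: IN[B3] = OUT[B2] = {a: 3, b: 2, c: 15, d: -4, e: -7, f: ⊤}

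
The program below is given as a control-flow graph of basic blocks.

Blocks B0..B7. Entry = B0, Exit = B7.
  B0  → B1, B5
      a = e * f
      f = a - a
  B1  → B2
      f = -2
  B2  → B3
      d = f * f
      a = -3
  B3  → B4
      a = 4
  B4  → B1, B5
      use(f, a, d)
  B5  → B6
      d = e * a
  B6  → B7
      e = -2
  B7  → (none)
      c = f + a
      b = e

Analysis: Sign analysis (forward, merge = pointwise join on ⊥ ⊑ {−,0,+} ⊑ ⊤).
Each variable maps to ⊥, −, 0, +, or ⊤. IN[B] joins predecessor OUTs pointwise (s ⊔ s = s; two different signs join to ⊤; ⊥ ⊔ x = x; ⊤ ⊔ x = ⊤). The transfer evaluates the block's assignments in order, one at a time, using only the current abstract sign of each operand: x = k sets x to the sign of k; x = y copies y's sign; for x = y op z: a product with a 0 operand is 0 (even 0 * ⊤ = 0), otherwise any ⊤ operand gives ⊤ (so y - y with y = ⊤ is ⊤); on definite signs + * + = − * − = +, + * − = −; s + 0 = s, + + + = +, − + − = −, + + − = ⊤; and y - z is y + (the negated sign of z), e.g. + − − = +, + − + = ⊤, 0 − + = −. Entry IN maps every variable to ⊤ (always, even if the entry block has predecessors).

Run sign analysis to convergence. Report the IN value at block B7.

Answer: {a: ⊤, b: ⊤, c: ⊤, d: ⊤, e: -, f: ⊤}

Trace:
Converged values:
  B0:   IN=(all ⊤)   OUT=(all ⊤)
  B1:   IN=(all ⊤)   OUT={f:-; rest ⊤}
  B2:   IN={f:-; rest ⊤}   OUT={a:-, d:+, f:-; rest ⊤}
  B3:   IN={a:-, d:+, f:-; rest ⊤}   OUT={a:+, d:+, f:-; rest ⊤}
  B4:   IN={a:+, d:+, f:-; rest ⊤}   OUT={a:+, d:+, f:-; rest ⊤}
  B5:   IN=(all ⊤)   OUT=(all ⊤)
  B6:   IN=(all ⊤)   OUT={e:-; rest ⊤}
  B7:   IN={e:-; rest ⊤}   OUT={b:-, e:-; rest ⊤}

Merge at B7: IN[B7] = OUT[B6] = {a: ⊤, b: ⊤, c: ⊤, d: ⊤, e: -, f: ⊤}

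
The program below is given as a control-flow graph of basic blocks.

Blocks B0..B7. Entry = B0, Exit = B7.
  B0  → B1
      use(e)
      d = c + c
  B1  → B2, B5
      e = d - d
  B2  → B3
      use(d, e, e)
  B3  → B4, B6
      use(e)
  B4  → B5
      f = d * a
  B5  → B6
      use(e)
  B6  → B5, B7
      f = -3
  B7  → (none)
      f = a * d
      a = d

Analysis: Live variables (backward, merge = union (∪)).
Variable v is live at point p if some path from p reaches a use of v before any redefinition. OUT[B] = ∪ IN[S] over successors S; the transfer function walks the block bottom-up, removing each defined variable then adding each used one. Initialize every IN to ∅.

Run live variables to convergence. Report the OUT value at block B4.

Answer: {a, d, e}

Working:
Per-block solution:
  B0:   IN={a, c, e}   OUT={a, d}
  B1:   IN={a, d}   OUT={a, d, e}
  B2:   IN={a, d, e}   OUT={a, d, e}
  B3:   IN={a, d, e}   OUT={a, d, e}
  B4:   IN={a, d, e}   OUT={a, d, e}
  B5:   IN={a, d, e}   OUT={a, d, e}
  B6:   IN={a, d, e}   OUT={a, d, e}
  B7:   IN={a, d}   OUT={}

Merge at B4: OUT[B4] = IN[B5] = {a, d, e}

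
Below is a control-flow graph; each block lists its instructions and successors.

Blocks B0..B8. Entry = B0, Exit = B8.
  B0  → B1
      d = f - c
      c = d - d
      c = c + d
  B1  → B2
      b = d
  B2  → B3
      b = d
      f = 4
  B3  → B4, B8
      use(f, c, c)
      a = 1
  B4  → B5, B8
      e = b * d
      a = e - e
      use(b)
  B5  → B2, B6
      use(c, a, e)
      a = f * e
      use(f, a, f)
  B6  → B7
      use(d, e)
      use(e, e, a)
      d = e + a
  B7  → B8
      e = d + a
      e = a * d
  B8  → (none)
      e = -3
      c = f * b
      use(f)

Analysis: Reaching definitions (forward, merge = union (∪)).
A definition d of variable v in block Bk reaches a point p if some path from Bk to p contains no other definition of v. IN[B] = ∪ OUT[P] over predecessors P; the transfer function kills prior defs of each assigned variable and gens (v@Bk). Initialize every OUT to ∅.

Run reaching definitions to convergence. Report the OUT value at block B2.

Answer: {a@B5, b@B2, c@B0, d@B0, e@B4, f@B2}

Trace:
Converged values:
  B0:  IN={}  OUT={c@B0, d@B0}
  B1:  IN={c@B0, d@B0}  OUT={b@B1, c@B0, d@B0}
  B2:  IN={a@B5, b@B1, b@B2, c@B0, d@B0, e@B4, f@B2}  OUT={a@B5, b@B2, c@B0, d@B0, e@B4, f@B2}
  B3:  IN={a@B5, b@B2, c@B0, d@B0, e@B4, f@B2}  OUT={a@B3, b@B2, c@B0, d@B0, e@B4, f@B2}
  B4:  IN={a@B3, b@B2, c@B0, d@B0, e@B4, f@B2}  OUT={a@B4, b@B2, c@B0, d@B0, e@B4, f@B2}
  B5:  IN={a@B4, b@B2, c@B0, d@B0, e@B4, f@B2}  OUT={a@B5, b@B2, c@B0, d@B0, e@B4, f@B2}
  B6:  IN={a@B5, b@B2, c@B0, d@B0, e@B4, f@B2}  OUT={a@B5, b@B2, c@B0, d@B6, e@B4, f@B2}
  B7:  IN={a@B5, b@B2, c@B0, d@B6, e@B4, f@B2}  OUT={a@B5, b@B2, c@B0, d@B6, e@B7, f@B2}
  B8:  IN={a@B3, a@B4, a@B5, b@B2, c@B0, d@B0, d@B6, e@B4, e@B7, f@B2}  OUT={a@B3, a@B4, a@B5, b@B2, c@B8, d@B0, d@B6, e@B8, f@B2}

Merge at B2: IN[B2] = OUT[B1] ⊔ OUT[B5] = {a@B5, b@B1, b@B2, c@B0, d@B0, e@B4, f@B2}
Applying B2's transfer function to that IN value gives OUT[B2] (row B2 above).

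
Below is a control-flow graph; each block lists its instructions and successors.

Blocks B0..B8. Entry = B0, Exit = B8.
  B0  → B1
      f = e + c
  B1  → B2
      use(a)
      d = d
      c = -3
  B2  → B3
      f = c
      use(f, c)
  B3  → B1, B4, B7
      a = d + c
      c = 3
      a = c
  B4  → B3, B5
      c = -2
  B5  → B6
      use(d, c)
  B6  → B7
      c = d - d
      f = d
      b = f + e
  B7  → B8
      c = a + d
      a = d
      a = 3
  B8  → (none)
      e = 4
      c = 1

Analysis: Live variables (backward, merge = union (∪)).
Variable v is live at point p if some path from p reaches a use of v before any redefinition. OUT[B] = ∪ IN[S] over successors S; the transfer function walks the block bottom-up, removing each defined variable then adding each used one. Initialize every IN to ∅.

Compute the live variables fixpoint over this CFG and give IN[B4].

Per-block solution:
  B0:   IN={a, c, d, e}   OUT={a, d, e}
  B1:   IN={a, d, e}   OUT={c, d, e}
  B2:   IN={c, d, e}   OUT={c, d, e}
  B3:   IN={c, d, e}   OUT={a, d, e}
  B4:   IN={a, d, e}   OUT={a, c, d, e}
  B5:   IN={a, c, d, e}   OUT={a, d, e}
  B6:   IN={a, d, e}   OUT={a, d}
  B7:   IN={a, d}   OUT={}
  B8:   IN={}   OUT={}

Merge at B4: OUT[B4] = IN[B3] ⊔ IN[B5] = {a, c, d, e}
Applying B4's transfer function to that OUT value gives IN[B4] (row B4 above).

Answer: {a, d, e}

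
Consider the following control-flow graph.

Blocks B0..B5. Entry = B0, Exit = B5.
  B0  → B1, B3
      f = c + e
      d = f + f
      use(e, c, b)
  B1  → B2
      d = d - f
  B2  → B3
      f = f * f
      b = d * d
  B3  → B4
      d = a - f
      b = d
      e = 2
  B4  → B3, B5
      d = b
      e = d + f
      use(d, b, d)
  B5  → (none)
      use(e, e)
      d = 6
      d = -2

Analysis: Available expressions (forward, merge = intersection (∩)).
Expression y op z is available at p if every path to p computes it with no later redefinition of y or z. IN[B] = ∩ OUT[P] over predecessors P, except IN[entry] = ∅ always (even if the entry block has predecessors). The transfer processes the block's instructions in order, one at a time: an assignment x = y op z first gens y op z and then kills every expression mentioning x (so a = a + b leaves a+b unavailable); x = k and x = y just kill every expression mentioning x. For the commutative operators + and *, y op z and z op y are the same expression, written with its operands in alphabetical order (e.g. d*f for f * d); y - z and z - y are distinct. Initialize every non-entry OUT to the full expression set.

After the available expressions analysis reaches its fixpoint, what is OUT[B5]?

Converged values:
  B0:   IN={}   OUT={c+e, f+f}
  B1:   IN={c+e, f+f}   OUT={c+e, f+f}
  B2:   IN={c+e, f+f}   OUT={c+e, d*d}
  B3:   IN={}   OUT={a-f}
  B4:   IN={a-f}   OUT={a-f, d+f}
  B5:   IN={a-f, d+f}   OUT={a-f}

Merge at B5: IN[B5] = OUT[B4] = {a-f, d+f}
Applying B5's transfer function to that IN value gives OUT[B5] (row B5 above).

Answer: {a-f}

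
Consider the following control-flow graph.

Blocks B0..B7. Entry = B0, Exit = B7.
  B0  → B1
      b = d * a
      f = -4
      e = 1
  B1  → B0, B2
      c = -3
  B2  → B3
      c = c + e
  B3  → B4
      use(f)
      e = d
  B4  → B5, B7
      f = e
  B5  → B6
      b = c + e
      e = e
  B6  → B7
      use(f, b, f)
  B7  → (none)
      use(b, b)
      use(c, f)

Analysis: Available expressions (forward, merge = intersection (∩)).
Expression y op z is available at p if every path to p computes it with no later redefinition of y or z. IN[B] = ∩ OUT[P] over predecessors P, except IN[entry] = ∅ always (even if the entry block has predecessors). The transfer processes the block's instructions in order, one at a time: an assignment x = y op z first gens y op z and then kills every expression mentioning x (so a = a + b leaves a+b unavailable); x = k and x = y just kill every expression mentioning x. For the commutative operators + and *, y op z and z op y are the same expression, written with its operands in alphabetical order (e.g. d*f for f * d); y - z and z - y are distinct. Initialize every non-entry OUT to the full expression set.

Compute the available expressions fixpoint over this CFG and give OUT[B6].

Fixpoint table:
  B0:   IN={}   OUT={a*d}
  B1:   IN={a*d}   OUT={a*d}
  B2:   IN={a*d}   OUT={a*d}
  B3:   IN={a*d}   OUT={a*d}
  B4:   IN={a*d}   OUT={a*d}
  B5:   IN={a*d}   OUT={a*d}
  B6:   IN={a*d}   OUT={a*d}
  B7:   IN={a*d}   OUT={a*d}

Merge at B6: IN[B6] = OUT[B5] = {a*d}
Applying B6's transfer function to that IN value gives OUT[B6] (row B6 above).

Answer: {a*d}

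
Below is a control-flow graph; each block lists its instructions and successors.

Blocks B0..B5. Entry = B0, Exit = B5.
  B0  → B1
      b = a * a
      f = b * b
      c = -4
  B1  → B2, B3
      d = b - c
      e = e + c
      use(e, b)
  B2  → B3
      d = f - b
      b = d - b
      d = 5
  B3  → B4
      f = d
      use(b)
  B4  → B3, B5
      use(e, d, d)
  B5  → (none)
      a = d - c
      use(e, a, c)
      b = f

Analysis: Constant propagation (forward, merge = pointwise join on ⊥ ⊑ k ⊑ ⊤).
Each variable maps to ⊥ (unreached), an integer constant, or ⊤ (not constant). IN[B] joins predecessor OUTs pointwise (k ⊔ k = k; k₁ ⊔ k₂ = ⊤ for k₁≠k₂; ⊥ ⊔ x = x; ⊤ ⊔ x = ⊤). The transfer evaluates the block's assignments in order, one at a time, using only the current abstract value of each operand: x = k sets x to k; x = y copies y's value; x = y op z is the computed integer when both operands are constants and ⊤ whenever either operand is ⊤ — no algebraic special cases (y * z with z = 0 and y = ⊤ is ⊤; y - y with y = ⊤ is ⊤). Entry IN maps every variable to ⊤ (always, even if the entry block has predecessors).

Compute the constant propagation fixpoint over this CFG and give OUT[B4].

Fixpoint table:
  B0: | IN=(all ⊤) | OUT={c:-4; rest ⊤}
  B1: | IN={c:-4; rest ⊤} | OUT={c:-4; rest ⊤}
  B2: | IN={c:-4; rest ⊤} | OUT={c:-4, d:5; rest ⊤}
  B3: | IN={c:-4; rest ⊤} | OUT={c:-4; rest ⊤}
  B4: | IN={c:-4; rest ⊤} | OUT={c:-4; rest ⊤}
  B5: | IN={c:-4; rest ⊤} | OUT={c:-4; rest ⊤}

Merge at B4: IN[B4] = OUT[B3] = {a: ⊤, b: ⊤, c: -4, d: ⊤, e: ⊤, f: ⊤}
Applying B4's transfer function to that IN value gives OUT[B4] (row B4 above).

Answer: {a: ⊤, b: ⊤, c: -4, d: ⊤, e: ⊤, f: ⊤}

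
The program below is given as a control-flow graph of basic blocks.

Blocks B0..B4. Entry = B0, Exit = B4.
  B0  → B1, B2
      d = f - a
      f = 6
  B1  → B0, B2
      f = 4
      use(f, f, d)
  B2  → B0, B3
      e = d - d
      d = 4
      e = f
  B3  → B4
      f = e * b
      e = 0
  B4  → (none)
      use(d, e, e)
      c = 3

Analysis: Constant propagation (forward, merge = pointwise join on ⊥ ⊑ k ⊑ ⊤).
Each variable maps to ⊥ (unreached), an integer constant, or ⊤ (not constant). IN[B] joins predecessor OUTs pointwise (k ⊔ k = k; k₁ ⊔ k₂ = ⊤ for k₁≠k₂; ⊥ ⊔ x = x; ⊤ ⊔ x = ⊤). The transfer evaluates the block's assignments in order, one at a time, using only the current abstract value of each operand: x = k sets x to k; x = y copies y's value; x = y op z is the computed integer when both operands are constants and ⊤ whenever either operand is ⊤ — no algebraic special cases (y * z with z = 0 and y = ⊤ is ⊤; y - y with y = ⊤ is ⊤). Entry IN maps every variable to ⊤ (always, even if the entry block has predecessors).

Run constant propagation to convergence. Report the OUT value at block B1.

Per-block solution:
  B0: | IN=(all ⊤) | OUT={f:6; rest ⊤}
  B1: | IN={f:6; rest ⊤} | OUT={f:4; rest ⊤}
  B2: | IN=(all ⊤) | OUT={d:4; rest ⊤}
  B3: | IN={d:4; rest ⊤} | OUT={d:4, e:0; rest ⊤}
  B4: | IN={d:4, e:0; rest ⊤} | OUT={c:3, d:4, e:0; rest ⊤}

Merge at B1: IN[B1] = OUT[B0] = {a: ⊤, b: ⊤, c: ⊤, d: ⊤, e: ⊤, f: 6}
Applying B1's transfer function to that IN value gives OUT[B1] (row B1 above).

Answer: {a: ⊤, b: ⊤, c: ⊤, d: ⊤, e: ⊤, f: 4}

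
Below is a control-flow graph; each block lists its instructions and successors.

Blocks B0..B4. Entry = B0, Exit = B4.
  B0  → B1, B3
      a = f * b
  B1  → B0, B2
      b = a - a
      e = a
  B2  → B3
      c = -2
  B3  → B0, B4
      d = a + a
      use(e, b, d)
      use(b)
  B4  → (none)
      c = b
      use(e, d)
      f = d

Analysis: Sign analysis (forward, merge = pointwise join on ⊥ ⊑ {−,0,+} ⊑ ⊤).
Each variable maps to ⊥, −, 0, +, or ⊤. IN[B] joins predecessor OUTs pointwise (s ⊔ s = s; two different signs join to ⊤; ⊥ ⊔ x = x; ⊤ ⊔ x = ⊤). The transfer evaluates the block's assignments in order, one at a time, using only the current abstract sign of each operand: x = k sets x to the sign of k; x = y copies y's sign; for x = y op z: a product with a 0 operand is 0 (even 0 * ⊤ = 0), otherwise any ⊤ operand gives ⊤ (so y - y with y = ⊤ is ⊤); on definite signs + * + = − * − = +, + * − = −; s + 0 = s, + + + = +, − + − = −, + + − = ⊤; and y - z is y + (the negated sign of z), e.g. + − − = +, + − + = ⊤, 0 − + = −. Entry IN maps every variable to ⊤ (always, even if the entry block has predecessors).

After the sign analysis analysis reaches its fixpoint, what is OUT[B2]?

Per-block solution:
  B0:   IN=(all ⊤)   OUT=(all ⊤)
  B1:   IN=(all ⊤)   OUT=(all ⊤)
  B2:   IN=(all ⊤)   OUT={c:-; rest ⊤}
  B3:   IN=(all ⊤)   OUT=(all ⊤)
  B4:   IN=(all ⊤)   OUT=(all ⊤)

Merge at B2: IN[B2] = OUT[B1] = {a: ⊤, b: ⊤, c: ⊤, d: ⊤, e: ⊤, f: ⊤}
Applying B2's transfer function to that IN value gives OUT[B2] (row B2 above).

Answer: {a: ⊤, b: ⊤, c: -, d: ⊤, e: ⊤, f: ⊤}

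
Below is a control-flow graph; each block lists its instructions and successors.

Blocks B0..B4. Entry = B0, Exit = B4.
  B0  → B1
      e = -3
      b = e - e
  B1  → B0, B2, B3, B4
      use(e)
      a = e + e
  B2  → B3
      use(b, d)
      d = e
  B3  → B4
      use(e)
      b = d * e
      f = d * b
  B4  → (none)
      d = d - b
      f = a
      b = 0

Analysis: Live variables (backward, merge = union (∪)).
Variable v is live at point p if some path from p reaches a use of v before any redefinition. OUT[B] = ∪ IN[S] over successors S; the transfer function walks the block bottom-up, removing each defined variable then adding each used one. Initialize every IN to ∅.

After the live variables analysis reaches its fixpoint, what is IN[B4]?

Answer: {a, b, d}

Trace:
Converged values:
  B0:   IN={d}   OUT={b, d, e}
  B1:   IN={b, d, e}   OUT={a, b, d, e}
  B2:   IN={a, b, d, e}   OUT={a, d, e}
  B3:   IN={a, d, e}   OUT={a, b, d}
  B4:   IN={a, b, d}   OUT={}

B4 is the boundary node: OUT[B4] = {}
Applying B4's transfer function to that OUT value gives IN[B4] (row B4 above).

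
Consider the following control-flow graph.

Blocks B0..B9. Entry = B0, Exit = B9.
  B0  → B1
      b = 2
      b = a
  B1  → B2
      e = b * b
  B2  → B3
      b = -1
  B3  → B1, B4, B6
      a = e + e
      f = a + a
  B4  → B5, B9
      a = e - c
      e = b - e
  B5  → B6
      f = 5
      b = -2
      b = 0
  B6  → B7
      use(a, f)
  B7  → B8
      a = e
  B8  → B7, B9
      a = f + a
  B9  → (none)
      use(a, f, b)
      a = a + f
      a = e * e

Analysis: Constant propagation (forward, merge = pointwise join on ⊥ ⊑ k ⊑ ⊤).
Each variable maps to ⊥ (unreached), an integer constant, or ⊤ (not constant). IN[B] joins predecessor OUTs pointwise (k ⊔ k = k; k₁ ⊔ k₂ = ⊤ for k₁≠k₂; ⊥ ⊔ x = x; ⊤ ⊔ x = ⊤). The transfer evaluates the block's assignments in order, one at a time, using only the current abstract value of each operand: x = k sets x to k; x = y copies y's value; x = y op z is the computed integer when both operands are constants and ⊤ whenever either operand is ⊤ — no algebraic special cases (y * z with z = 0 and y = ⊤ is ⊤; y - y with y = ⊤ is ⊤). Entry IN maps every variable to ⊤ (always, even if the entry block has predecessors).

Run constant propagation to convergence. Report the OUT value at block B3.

Converged values:
  B0:   IN=(all ⊤)   OUT=(all ⊤)
  B1:   IN=(all ⊤)   OUT=(all ⊤)
  B2:   IN=(all ⊤)   OUT={b:-1; rest ⊤}
  B3:   IN={b:-1; rest ⊤}   OUT={b:-1; rest ⊤}
  B4:   IN={b:-1; rest ⊤}   OUT={b:-1; rest ⊤}
  B5:   IN={b:-1; rest ⊤}   OUT={b:0, f:5; rest ⊤}
  B6:   IN=(all ⊤)   OUT=(all ⊤)
  B7:   IN=(all ⊤)   OUT=(all ⊤)
  B8:   IN=(all ⊤)   OUT=(all ⊤)
  B9:   IN=(all ⊤)   OUT=(all ⊤)

Merge at B3: IN[B3] = OUT[B2] = {a: ⊤, b: -1, c: ⊤, d: ⊤, e: ⊤, f: ⊤}
Applying B3's transfer function to that IN value gives OUT[B3] (row B3 above).

Answer: {a: ⊤, b: -1, c: ⊤, d: ⊤, e: ⊤, f: ⊤}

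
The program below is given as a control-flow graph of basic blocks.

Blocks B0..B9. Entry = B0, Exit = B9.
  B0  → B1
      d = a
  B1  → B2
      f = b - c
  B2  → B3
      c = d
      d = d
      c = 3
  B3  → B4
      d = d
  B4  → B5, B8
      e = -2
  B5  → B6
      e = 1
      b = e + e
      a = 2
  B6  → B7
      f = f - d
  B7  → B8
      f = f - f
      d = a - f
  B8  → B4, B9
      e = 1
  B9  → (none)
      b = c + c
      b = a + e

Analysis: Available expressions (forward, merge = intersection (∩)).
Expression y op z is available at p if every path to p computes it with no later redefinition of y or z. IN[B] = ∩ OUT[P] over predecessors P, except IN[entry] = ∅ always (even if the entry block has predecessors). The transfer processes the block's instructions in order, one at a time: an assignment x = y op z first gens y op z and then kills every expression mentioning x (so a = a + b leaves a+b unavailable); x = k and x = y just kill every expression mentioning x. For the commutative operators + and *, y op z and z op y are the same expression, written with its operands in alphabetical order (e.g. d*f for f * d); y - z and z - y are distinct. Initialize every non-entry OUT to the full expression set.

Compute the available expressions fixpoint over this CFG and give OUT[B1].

Fixpoint table:
  B0:  IN={}  OUT={}
  B1:  IN={}  OUT={b-c}
  B2:  IN={b-c}  OUT={}
  B3:  IN={}  OUT={}
  B4:  IN={}  OUT={}
  B5:  IN={}  OUT={e+e}
  B6:  IN={e+e}  OUT={e+e}
  B7:  IN={e+e}  OUT={a-f, e+e}
  B8:  IN={}  OUT={}
  B9:  IN={}  OUT={a+e, c+c}

Merge at B1: IN[B1] = OUT[B0] = {}
Applying B1's transfer function to that IN value gives OUT[B1] (row B1 above).

Answer: {b-c}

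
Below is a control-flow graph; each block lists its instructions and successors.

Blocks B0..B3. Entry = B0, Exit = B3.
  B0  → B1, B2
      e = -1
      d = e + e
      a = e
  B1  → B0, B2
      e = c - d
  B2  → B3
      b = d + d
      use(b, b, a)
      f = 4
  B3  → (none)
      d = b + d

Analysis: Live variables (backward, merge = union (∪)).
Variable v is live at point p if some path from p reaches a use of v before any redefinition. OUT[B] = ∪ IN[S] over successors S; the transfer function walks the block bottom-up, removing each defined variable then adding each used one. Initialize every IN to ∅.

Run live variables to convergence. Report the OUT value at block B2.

Answer: {b, d}

Trace:
Fixpoint table:
  B0: | IN={c} | OUT={a, c, d}
  B1: | IN={a, c, d} | OUT={a, c, d}
  B2: | IN={a, d} | OUT={b, d}
  B3: | IN={b, d} | OUT={}

Merge at B2: OUT[B2] = IN[B3] = {b, d}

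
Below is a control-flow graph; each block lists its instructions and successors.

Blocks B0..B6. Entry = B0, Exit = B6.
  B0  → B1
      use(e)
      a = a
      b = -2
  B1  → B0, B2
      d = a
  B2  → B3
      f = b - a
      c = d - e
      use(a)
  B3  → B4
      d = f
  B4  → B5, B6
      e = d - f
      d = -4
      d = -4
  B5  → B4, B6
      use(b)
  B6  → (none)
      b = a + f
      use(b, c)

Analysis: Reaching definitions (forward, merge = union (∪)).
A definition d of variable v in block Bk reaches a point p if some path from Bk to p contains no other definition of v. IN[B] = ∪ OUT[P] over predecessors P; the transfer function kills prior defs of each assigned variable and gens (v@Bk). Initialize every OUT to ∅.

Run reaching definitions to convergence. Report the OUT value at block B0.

Answer: {a@B0, b@B0, d@B1}

Derivation:
Converged values:
  B0:  IN={a@B0, b@B0, d@B1}  OUT={a@B0, b@B0, d@B1}
  B1:  IN={a@B0, b@B0, d@B1}  OUT={a@B0, b@B0, d@B1}
  B2:  IN={a@B0, b@B0, d@B1}  OUT={a@B0, b@B0, c@B2, d@B1, f@B2}
  B3:  IN={a@B0, b@B0, c@B2, d@B1, f@B2}  OUT={a@B0, b@B0, c@B2, d@B3, f@B2}
  B4:  IN={a@B0, b@B0, c@B2, d@B3, d@B4, e@B4, f@B2}  OUT={a@B0, b@B0, c@B2, d@B4, e@B4, f@B2}
  B5:  IN={a@B0, b@B0, c@B2, d@B4, e@B4, f@B2}  OUT={a@B0, b@B0, c@B2, d@B4, e@B4, f@B2}
  B6:  IN={a@B0, b@B0, c@B2, d@B4, e@B4, f@B2}  OUT={a@B0, b@B6, c@B2, d@B4, e@B4, f@B2}

Merge at B0 (entry node, so the boundary value {} is joined with the incoming edge(s)): IN[B0] = {} ⊔ OUT[B1] = {a@B0, b@B0, d@B1}
Applying B0's transfer function to that IN value gives OUT[B0] (row B0 above).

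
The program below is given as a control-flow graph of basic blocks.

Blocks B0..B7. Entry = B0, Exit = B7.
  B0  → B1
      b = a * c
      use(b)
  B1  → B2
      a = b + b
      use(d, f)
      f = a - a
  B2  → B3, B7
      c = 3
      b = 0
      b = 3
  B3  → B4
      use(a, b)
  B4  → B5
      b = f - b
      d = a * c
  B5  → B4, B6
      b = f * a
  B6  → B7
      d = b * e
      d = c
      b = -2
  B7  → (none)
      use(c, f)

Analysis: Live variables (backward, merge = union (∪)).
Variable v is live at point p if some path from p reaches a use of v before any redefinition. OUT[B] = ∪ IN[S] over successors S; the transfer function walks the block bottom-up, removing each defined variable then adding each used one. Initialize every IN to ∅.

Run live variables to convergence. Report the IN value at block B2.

Answer: {a, e, f}

Working:
Per-block solution:
  B0: | IN={a, c, d, e, f} | OUT={b, d, e, f}
  B1: | IN={b, d, e, f} | OUT={a, e, f}
  B2: | IN={a, e, f} | OUT={a, b, c, e, f}
  B3: | IN={a, b, c, e, f} | OUT={a, b, c, e, f}
  B4: | IN={a, b, c, e, f} | OUT={a, c, e, f}
  B5: | IN={a, c, e, f} | OUT={a, b, c, e, f}
  B6: | IN={b, c, e, f} | OUT={c, f}
  B7: | IN={c, f} | OUT={}

Merge at B2: OUT[B2] = IN[B3] ⊔ IN[B7] = {a, b, c, e, f}
Applying B2's transfer function to that OUT value gives IN[B2] (row B2 above).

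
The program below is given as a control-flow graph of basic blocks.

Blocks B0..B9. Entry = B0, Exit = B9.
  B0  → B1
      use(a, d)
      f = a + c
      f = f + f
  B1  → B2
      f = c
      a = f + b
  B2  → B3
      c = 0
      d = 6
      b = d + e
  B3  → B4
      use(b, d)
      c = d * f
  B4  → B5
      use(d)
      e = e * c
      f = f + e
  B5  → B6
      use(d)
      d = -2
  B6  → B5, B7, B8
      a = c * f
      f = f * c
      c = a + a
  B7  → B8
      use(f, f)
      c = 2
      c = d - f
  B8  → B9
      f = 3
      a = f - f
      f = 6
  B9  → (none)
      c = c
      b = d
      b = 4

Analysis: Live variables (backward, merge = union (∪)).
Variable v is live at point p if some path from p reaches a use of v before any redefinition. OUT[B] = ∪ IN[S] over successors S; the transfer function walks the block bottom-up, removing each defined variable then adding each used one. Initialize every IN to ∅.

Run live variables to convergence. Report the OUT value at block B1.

Per-block solution:
  B0: | IN={a, b, c, d, e} | OUT={b, c, e}
  B1: | IN={b, c, e} | OUT={e, f}
  B2: | IN={e, f} | OUT={b, d, e, f}
  B3: | IN={b, d, e, f} | OUT={c, d, e, f}
  B4: | IN={c, d, e, f} | OUT={c, d, f}
  B5: | IN={c, d, f} | OUT={c, d, f}
  B6: | IN={c, d, f} | OUT={c, d, f}
  B7: | IN={d, f} | OUT={c, d}
  B8: | IN={c, d} | OUT={c, d}
  B9: | IN={c, d} | OUT={}

Merge at B1: OUT[B1] = IN[B2] = {e, f}

Answer: {e, f}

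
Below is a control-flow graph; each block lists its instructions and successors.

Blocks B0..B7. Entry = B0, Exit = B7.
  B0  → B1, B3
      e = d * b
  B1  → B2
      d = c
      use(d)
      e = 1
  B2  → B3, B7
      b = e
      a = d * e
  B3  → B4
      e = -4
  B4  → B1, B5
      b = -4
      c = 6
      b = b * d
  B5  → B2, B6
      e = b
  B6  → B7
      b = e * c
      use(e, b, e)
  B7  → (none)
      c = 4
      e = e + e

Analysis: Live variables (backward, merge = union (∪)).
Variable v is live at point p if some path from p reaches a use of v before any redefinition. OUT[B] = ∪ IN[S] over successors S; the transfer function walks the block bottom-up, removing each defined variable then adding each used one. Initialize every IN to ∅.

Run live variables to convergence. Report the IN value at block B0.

Per-block solution:
  B0:  IN={b, c, d}  OUT={c, d}
  B1:  IN={c}  OUT={d, e}
  B2:  IN={d, e}  OUT={d, e}
  B3:  IN={d}  OUT={d}
  B4:  IN={d}  OUT={b, c, d}
  B5:  IN={b, c, d}  OUT={c, d, e}
  B6:  IN={c, e}  OUT={e}
  B7:  IN={e}  OUT={}

Merge at B0: OUT[B0] = IN[B1] ⊔ IN[B3] = {c, d}
Applying B0's transfer function to that OUT value gives IN[B0] (row B0 above).

Answer: {b, c, d}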